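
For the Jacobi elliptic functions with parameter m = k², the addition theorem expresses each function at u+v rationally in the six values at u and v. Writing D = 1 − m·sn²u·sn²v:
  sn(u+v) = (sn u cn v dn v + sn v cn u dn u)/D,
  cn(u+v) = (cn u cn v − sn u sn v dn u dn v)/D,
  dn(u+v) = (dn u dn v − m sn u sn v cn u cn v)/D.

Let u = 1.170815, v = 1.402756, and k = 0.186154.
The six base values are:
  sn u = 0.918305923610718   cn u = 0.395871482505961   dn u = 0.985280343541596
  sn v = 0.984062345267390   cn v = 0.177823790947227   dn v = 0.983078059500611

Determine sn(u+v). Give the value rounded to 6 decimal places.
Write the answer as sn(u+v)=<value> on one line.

m = k² = 0.034653311716
D = 1 − m·sn²u·sn²v = 0.9717014134004191
sn(u+v) = (sn u·cn v·dn v + sn v·cn u·dn u)/D = 0.5443613420091018/0.9717014134004191 = 0.5602146240624857

sn(u+v)=0.560215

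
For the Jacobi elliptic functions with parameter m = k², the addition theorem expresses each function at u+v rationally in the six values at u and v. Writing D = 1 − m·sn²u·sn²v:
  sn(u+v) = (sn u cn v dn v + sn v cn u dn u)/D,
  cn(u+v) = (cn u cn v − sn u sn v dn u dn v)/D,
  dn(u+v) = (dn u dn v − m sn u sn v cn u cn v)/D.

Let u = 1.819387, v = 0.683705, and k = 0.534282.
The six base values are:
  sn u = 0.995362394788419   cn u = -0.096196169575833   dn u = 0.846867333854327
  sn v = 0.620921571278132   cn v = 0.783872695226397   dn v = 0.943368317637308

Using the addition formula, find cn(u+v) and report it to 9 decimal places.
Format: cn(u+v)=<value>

m = k² = 0.285457255524
D = 1 − m·sn²u·sn²v = 0.8909622102743595
cn(u+v) = (cn u·cn v − sn u·sn v·dn u·dn v)/D = -0.5691641184100932/0.8909622102743595 = -0.6388195950923967

cn(u+v)=-0.638819595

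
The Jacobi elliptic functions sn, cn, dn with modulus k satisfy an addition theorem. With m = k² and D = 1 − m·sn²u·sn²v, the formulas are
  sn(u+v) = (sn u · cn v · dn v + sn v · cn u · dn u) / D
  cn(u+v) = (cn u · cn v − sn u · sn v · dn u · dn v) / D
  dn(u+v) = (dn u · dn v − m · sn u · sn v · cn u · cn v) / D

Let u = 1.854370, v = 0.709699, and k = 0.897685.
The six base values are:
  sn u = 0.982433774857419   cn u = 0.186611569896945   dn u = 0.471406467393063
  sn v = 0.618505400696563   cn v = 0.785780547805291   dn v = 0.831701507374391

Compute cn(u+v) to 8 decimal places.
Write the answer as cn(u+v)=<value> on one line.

m = k² = 0.805838359225
D = 1 − m·sn²u·sn²v = 0.702462644879586
cn(u+v) = (cn u·cn v − sn u·sn v·dn u·dn v)/D = -0.09160158434396615/0.702462644879586 = -0.1304006483642532

cn(u+v)=-0.13040065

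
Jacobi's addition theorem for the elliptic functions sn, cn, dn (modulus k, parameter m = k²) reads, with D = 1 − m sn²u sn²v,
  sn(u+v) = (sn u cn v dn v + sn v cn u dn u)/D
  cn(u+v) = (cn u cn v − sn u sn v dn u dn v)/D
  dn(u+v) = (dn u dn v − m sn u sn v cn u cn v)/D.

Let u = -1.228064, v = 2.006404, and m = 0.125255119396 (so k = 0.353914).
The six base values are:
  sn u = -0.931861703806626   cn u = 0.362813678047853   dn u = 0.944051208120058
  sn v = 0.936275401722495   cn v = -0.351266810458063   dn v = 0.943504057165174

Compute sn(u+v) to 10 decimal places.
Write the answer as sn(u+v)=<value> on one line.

sn(u+v)=0.6958767846

m = k² = 0.125255119396
D = 1 − m·sn²u·sn²v = 0.9046533056702248
sn(u+v) = (sn u·cn v·dn v + sn v·cn u·dn u)/D = 0.6295272335152777/0.9046533056702248 = 0.6958767845864266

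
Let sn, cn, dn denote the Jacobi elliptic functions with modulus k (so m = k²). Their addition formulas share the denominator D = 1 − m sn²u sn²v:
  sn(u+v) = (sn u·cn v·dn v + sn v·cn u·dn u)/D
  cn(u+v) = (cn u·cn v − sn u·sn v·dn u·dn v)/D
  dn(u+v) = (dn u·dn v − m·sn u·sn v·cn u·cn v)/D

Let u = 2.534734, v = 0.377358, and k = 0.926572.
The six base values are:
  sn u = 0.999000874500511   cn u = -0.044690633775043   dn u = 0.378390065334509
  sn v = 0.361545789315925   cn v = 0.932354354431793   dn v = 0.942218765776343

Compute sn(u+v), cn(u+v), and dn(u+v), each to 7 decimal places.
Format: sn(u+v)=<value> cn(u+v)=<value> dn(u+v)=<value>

m = k² = 0.858535671184
D = 1 − m·sn²u·sn²v = 0.8880003418687927
sn(u+v) = (sn u·cn v·dn v + sn v·cn u·dn u)/D = 0.871490138444743/0.8880003418687927 = 0.9814074357344232
cn(u+v) = (cn u·cn v − sn u·sn v·dn u·dn v)/D = -0.1704392729175273/0.8880003418687927 = -0.1919360442574139
dn(u+v) = (dn u·dn v − m·sn u·sn v·cn u·cn v)/D = 0.3694468904370203/0.8880003418687927 = 0.4160436353656363

sn(u+v)=0.9814074 cn(u+v)=-0.1919360 dn(u+v)=0.4160436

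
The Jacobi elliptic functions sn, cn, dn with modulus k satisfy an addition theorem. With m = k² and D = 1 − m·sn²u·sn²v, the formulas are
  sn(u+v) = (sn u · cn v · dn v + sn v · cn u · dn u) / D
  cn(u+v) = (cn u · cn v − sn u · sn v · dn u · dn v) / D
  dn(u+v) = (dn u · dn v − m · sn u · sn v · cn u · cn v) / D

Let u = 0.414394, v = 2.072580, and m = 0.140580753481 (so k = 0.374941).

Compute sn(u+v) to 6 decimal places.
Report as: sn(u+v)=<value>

sn u = 0.4011616837268874, cn u = 0.9160072617121596, dn u = 0.9886234072836484
sn v = 0.9165931673842557, cn v = -0.3998211669040271, dn v = 0.9390910814073407
m = k² = 0.140580753481
D = 1 − m·sn²u·sn²v = 0.9809928068225761
sn(u+v) = (sn u·cn v·dn v + sn v·cn u·dn u)/D = 0.6794305694494679/0.9809928068225761 = 0.6925948536260275

sn(u+v)=0.692595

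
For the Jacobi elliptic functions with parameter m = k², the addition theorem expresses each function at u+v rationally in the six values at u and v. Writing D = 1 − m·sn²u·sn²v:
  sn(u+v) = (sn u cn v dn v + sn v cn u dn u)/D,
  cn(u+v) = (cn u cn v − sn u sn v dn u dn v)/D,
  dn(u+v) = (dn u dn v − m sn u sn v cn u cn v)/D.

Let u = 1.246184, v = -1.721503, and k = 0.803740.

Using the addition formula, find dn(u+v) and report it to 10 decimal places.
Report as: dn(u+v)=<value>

dn(u+v)=0.9329766973

sn u = 0.8883265029222984, cn u = 0.4592123955272112, dn u = 0.7001624809071544
sn v = -0.9858062834111625, cn v = 0.1678867820499006, dn v = 0.6100902337554655
m = k² = 0.6459979876
D = 1 − m·sn²u·sn²v = 0.5045959328802311
dn(u+v) = (dn u·dn v − m·sn u·sn v·cn u·cn v)/D = 0.4707762469059467/0.5045959328802311 = 0.9329766972531034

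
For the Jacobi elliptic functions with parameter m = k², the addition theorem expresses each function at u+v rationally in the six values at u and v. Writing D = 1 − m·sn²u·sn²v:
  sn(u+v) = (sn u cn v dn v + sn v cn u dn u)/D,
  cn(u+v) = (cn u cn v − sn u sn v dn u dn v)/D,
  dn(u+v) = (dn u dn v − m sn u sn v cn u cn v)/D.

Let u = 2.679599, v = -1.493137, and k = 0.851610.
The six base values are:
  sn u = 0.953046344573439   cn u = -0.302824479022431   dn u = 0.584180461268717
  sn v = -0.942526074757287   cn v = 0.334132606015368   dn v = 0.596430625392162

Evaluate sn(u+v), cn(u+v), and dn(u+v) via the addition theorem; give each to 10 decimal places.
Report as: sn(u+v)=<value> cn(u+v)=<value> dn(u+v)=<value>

m = k² = 0.7252395921
D = 1 − m·sn²u·sn²v = 0.4148108136318795
sn(u+v) = (sn u·cn v·dn v + sn v·cn u·dn u)/D = 0.3566664381366118/0.4148108136318795 = 0.8598291713126179
cn(u+v) = (cn u·cn v − sn u·sn v·dn u·dn v)/D = 0.211794860685722/0.4148108136318795 = 0.5105818212195346
dn(u+v) = (dn u·dn v − m·sn u·sn v·cn u·cn v)/D = 0.2825059202924403/0.4148108136318795 = 0.6810476270349785

sn(u+v)=0.8598291713 cn(u+v)=0.5105818212 dn(u+v)=0.6810476270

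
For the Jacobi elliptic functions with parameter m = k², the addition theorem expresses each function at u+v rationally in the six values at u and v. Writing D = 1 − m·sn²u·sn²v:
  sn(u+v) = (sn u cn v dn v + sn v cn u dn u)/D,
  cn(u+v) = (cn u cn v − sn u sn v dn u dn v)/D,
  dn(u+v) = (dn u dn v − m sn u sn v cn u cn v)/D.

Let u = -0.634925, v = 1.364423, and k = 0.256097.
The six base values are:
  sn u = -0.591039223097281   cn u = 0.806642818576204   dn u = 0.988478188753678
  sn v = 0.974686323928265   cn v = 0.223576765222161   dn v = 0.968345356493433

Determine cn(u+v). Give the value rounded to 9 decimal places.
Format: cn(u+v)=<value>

cn(u+v)=0.748043182

m = k² = 0.065585673409
D = 1 − m·sn²u·sn²v = 0.9782343654654651
cn(u+v) = (cn u·cn v − sn u·sn v·dn u·dn v)/D = 0.7317615470386846/0.9782343654654651 = 0.748043181544227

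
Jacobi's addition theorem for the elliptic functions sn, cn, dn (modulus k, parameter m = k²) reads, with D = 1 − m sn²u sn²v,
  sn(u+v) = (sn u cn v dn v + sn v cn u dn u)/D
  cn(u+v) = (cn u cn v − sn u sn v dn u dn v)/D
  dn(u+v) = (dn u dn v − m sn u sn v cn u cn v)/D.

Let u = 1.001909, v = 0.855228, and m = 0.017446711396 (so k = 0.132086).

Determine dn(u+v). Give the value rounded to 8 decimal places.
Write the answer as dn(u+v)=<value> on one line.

dn(u+v)=0.99189636

sn u = 0.8412110476954689, cn u = 0.5407069199067935, dn u = 0.9938078679843607
sn v = 0.7536894701217116, cn v = 0.6572306920919424, dn v = 0.9950323782024266
m = k² = 0.017446711396
D = 1 − m·sn²u·sn²v = 0.9929869262200816
dn(u+v) = (dn u·dn v − m·sn u·sn v·cn u·cn v)/D = 0.9849401175733949/0.9929869262200816 = 0.9918963599275997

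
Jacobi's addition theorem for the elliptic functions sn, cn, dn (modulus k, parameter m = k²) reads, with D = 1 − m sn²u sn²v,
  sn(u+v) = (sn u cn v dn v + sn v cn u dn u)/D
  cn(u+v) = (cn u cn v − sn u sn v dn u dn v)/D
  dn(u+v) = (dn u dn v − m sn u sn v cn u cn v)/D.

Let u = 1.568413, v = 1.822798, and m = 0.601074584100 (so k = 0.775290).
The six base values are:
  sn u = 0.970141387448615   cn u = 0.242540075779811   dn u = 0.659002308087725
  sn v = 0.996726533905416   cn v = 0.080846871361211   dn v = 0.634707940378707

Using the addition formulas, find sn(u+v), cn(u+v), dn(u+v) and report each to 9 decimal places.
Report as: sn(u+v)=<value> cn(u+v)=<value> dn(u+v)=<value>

sn(u+v)=0.477401787 cn(u+v)=-0.878685116 dn(u+v)=0.928982028

m = k² = 0.6010745841
D = 1 − m·sn²u·sn²v = 0.437981684105121
sn(u+v) = (sn u·cn v·dn v + sn v·cn u·dn u)/D = 0.2090932388736402/0.437981684105121 = 0.4774017874762436
cn(u+v) = (cn u·cn v − sn u·sn v·dn u·dn v)/D = -0.3848479869622405/0.437981684105121 = -0.8786851161334688
dn(u+v) = (dn u·dn v − m·sn u·sn v·cn u·cn v)/D = 0.4068771132514876/0.437981684105121 = 0.9289820282846168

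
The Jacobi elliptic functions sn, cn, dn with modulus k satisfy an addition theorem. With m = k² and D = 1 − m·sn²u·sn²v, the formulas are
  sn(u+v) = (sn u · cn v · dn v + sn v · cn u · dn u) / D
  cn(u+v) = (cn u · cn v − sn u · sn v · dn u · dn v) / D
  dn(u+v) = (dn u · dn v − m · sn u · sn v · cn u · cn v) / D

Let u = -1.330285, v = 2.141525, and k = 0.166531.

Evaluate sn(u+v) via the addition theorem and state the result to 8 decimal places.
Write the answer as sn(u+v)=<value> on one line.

sn u = -0.9693724250681353, cn u = 0.2455954020691806, dn u = 0.9868840734949307
sn v = 0.8511617297867988, cn v = -0.5249035242273998, dn v = 0.9899032314815169
m = k² = 0.027732573961
D = 1 − m·sn²u·sn²v = 0.9811202743101052
sn(u+v) = (sn u·cn v·dn v + sn v·cn u·dn u)/D = 0.7099891292687292/0.9811202743101052 = 0.723651470527375

sn(u+v)=0.72365147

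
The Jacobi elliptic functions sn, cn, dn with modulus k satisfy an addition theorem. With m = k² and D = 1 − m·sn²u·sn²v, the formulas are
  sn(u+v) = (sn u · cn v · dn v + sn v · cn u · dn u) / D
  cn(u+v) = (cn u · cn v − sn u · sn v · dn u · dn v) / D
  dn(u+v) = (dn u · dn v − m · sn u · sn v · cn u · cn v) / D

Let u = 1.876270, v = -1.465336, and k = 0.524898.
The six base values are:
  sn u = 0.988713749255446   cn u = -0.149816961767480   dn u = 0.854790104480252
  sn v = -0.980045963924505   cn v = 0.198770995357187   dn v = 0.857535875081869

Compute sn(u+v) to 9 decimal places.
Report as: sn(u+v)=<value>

sn(u+v)=0.396645374

m = k² = 0.275517910404
D = 1 − m·sn²u·sn²v = 0.741307479590412
sn(u+v) = (sn u·cn v·dn v + sn v·cn u·dn u)/D = 0.29403618272699/0.741307479590412 = 0.3966453743181591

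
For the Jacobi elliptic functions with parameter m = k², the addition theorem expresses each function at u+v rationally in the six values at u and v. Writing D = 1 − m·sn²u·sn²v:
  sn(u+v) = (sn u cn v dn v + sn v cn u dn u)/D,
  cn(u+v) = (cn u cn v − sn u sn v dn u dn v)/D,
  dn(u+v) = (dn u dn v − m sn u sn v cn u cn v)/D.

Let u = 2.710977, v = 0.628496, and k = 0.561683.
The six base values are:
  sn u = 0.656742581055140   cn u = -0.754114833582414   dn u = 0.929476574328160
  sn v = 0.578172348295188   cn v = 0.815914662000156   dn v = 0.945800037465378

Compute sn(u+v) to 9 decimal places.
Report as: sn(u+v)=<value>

sn(u+v)=0.106382557

m = k² = 0.315487792489
D = 1 − m·sn²u·sn²v = 0.9545129738311305
sn(u+v) = (sn u·cn v·dn v + sn v·cn u·dn u)/D = 0.1015435311209496/0.9545129738311305 = 0.1063825572882306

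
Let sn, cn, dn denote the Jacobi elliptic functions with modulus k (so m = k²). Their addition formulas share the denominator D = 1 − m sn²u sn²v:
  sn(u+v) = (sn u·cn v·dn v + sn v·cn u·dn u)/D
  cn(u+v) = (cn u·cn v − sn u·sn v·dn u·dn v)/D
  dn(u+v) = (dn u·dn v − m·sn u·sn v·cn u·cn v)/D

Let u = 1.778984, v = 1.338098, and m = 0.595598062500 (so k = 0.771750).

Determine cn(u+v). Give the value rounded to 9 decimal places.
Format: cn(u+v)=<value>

sn u = 0.9944126483818385, cn u = 0.1055627052429885, dn u = 0.6411232139141282
sn v = 0.9211930168789434, cn v = 0.3891059311466104, dn v = 0.7032620596015898
m = k² = 0.5955980625
D = 1 − m·sn²u·sn²v = 0.5002096921174344
cn(u+v) = (cn u·cn v − sn u·sn v·dn u·dn v)/D = -0.3719495708537798/0.5002096921174344 = -0.7435872929196603

cn(u+v)=-0.743587293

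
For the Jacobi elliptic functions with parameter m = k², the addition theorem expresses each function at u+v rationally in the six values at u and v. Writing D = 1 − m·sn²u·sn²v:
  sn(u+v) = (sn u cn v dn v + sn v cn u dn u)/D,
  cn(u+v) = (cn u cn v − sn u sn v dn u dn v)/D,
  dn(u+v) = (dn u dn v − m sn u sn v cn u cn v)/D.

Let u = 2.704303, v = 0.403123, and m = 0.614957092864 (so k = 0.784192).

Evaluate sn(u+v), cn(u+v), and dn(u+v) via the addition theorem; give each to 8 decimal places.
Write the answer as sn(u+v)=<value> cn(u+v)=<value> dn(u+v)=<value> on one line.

sn u = 0.8856213906681615, cn u = -0.4644079590090932, dn u = 0.7194953966986357
sn v = 0.3863320658782773, cn v = 0.9223597643404782, dn v = 0.9530037449787206
m = k² = 0.614957092864
D = 1 − m·sn²u·sn²v = 0.9280115996659981
sn(u+v) = (sn u·cn v·dn v + sn v·cn u·dn u)/D = 0.6493833437459288/0.9280115996659981 = 0.6997577874884853
cn(u+v) = (cn u·cn v − sn u·sn v·dn u·dn v)/D = -0.6629530918398387/0.9280115996659981 = -0.7143801780909237
dn(u+v) = (dn u·dn v − m·sn u·sn v·cn u·cn v)/D = 0.7758085497153762/0.9280115996659981 = 0.8359901427898084

sn(u+v)=0.69975779 cn(u+v)=-0.71438018 dn(u+v)=0.83599014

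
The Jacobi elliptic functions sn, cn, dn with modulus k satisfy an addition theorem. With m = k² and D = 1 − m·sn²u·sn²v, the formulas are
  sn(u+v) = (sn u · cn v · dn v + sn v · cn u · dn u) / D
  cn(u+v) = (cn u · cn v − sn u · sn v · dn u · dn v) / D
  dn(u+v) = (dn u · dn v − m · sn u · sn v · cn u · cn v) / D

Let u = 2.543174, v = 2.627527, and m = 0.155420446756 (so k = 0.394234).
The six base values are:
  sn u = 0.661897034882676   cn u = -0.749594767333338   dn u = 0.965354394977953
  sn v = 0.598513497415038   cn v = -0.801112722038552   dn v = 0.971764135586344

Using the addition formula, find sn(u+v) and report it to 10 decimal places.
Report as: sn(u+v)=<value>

m = k² = 0.155420446756
D = 1 − m·sn²u·sn²v = 0.9756085891299476
sn(u+v) = (sn u·cn v·dn v + sn v·cn u·dn u)/D = -0.9483810434698969/0.9756085891299476 = -0.9720917323162024

sn(u+v)=-0.9720917323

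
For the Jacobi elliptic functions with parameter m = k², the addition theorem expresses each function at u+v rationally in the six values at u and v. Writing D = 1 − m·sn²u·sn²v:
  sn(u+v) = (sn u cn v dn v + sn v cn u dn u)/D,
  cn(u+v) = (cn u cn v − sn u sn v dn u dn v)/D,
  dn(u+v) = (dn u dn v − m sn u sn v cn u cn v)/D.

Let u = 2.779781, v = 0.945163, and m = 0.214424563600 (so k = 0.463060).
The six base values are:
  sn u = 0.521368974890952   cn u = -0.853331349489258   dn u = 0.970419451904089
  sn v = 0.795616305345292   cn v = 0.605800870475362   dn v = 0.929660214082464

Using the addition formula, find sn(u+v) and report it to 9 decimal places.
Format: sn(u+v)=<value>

m = k² = 0.2144245636
D = 1 − m·sn²u·sn²v = 0.9631045974702124
sn(u+v) = (sn u·cn v·dn v + sn v·cn u·dn u)/D = -0.3652121271936588/0.9631045974702124 = -0.379202973543021

sn(u+v)=-0.379202974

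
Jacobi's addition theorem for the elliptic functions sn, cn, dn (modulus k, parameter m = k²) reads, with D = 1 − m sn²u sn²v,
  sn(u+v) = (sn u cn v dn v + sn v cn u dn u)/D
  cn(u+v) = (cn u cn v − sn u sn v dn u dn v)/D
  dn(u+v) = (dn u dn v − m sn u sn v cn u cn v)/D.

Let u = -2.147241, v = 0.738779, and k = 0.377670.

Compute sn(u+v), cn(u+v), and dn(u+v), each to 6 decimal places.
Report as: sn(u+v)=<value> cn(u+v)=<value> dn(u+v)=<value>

sn(u+v)=-0.978643 cn(u+v)=0.205568 dn(u+v)=0.929189

sn u = -0.8869260129962557, cn u = -0.4619115147629097, dn u = 0.9422304474433174
sn v = 0.667023240603984, cn v = 0.7450369094844628, dn v = 0.9677494512577921
m = k² = 0.1426346289
D = 1 − m·sn²u·sn²v = 0.9500791819090605
sn(u+v) = (sn u·cn v·dn v + sn v·cn u·dn u)/D = -0.9297882773319202/0.9500791819090605 = -0.9786429331749293
cn(u+v) = (cn u·cn v − sn u·sn v·dn u·dn v)/D = 0.1953054306288741/0.9500791819090605 = 0.2055675298941223
dn(u+v) = (dn u·dn v − m·sn u·sn v·cn u·cn v)/D = 0.8828034464580244/0.9500791819090605 = 0.9291893383919283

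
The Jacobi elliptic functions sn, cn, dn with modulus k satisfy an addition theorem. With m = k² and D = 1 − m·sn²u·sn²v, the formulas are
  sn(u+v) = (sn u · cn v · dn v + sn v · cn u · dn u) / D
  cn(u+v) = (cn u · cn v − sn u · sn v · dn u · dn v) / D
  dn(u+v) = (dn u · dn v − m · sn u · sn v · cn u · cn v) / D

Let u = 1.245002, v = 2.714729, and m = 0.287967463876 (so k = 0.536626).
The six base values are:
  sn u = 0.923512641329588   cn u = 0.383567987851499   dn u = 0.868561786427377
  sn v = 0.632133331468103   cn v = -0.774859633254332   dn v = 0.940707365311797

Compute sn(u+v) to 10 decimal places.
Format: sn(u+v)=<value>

sn(u+v)=-0.5129028288

m = k² = 0.287967463876
D = 1 − m·sn²u·sn²v = 0.9018599009354554
sn(u+v) = (sn u·cn v·dn v + sn v·cn u·dn u)/D = -0.4625664943479932/0.9018599009354554 = -0.5129028287743978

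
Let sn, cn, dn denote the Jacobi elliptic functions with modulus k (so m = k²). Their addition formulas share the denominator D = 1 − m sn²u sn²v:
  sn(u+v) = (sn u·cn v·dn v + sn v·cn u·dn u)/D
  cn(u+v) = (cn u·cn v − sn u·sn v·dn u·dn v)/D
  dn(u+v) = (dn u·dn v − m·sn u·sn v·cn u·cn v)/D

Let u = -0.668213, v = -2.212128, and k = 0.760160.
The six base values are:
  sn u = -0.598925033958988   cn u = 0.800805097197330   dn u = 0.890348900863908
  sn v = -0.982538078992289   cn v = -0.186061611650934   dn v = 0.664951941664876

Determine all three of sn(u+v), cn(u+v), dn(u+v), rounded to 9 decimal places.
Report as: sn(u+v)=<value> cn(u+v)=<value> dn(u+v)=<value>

sn(u+v)=-0.783157693 cn(u+v)=-0.621823149 dn(u+v)=0.803484887

m = k² = 0.5778432256
D = 1 − m·sn²u·sn²v = 0.7998969353570639
sn(u+v) = (sn u·cn v·dn v + sn v·cn u·dn u)/D = -0.6264454383647651/0.7998969353570639 = -0.7831576927909191
cn(u+v) = (cn u·cn v − sn u·sn v·dn u·dn v)/D = -0.4973944309555548/0.7998969353570639 = -0.6218231486704274
dn(u+v) = (dn u·dn v − m·sn u·sn v·cn u·cn v)/D = 0.6427050987439564/0.7998969353570639 = 0.8034848870336788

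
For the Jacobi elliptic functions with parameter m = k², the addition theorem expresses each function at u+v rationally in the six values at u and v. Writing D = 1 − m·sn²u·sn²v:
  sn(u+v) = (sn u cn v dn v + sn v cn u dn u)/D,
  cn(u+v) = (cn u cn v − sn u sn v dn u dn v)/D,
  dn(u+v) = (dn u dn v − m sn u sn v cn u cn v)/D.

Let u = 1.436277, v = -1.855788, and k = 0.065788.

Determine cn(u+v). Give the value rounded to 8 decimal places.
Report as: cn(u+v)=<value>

sn u = 0.9907757601673158, cn u = 0.1355115975290582, dn u = 0.9978734473570902
sn v = -0.960308483497299, cn v = -0.2789401665646556, dn v = 0.9980023522829089
m = k² = 0.004328060944
D = 1 − m·sn²u·sn²v = 0.9960819890617973
cn(u+v) = (cn u·cn v − sn u·sn v·dn u·dn v)/D = 0.909730810056029/0.9960819890617973 = 0.9133091653558539

cn(u+v)=0.91330917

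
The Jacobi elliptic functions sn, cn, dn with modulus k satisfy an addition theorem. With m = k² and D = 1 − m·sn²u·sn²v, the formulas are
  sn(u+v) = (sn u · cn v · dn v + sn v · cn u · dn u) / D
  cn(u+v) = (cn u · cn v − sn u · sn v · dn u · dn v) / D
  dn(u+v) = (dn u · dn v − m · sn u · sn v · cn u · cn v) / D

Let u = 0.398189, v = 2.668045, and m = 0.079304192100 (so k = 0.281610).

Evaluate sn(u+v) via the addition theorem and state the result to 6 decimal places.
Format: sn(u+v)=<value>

sn u = 0.3870047816086814, cn u = 0.9220777076862973, dn u = 0.9940434582801263
sn v = 0.5114108390217763, cn v = -0.8593363449377914, dn v = 0.9895750090946374
m = k² = 0.0793041921
D = 1 − m·sn²u·sn²v = 0.9968935192710083
sn(u+v) = (sn u·cn v·dn v + sn v·cn u·dn u)/D = 0.1396514004471697/0.9968935192710083 = 0.1400865766980727

sn(u+v)=0.140087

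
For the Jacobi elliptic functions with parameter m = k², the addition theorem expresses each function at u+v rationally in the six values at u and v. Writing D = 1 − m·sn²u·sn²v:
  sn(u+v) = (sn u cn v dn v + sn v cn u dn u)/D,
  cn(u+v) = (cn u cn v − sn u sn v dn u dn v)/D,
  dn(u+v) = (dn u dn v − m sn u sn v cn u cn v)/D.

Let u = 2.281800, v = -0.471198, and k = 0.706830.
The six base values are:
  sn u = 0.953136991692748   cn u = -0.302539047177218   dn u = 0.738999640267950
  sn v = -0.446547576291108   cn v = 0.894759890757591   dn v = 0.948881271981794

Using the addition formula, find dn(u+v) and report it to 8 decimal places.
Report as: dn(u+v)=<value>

dn(u+v)=0.70771226

m = k² = 0.4996086489
D = 1 − m·sn²u·sn²v = 0.9094942709502838
dn(u+v) = (dn u·dn v − m·sn u·sn v·cn u·cn v)/D = 0.6436602457351471/0.9094942709502838 = 0.7077122597623618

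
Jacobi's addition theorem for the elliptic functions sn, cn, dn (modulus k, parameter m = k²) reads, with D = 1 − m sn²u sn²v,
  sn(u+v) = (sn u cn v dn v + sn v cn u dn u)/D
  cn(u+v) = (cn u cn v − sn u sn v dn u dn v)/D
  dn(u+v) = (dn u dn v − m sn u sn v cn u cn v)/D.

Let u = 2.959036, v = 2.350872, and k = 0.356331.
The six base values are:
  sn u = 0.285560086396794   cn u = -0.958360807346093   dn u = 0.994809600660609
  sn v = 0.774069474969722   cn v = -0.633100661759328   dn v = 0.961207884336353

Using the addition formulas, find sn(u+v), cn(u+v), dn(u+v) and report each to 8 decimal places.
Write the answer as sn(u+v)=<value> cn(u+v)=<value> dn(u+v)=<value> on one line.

sn(u+v)=-0.91745429 cn(u+v)=0.39784120 dn(u+v)=0.94505291

m = k² = 0.126971781561
D = 1 − m·sn²u·sn²v = 0.9937961383260958
sn(u+v) = (sn u·cn v·dn v + sn v·cn u·dn u)/D = -0.9117625321173567/0.9937961383260958 = -0.9174542916347887
cn(u+v) = (cn u·cn v − sn u·sn v·dn u·dn v)/D = 0.3953730511539786/0.9937961383260958 = 0.3978412029452305
dn(u+v) = (dn u·dn v − m·sn u·sn v·cn u·cn v)/D = 0.9391899364061706/0.9937961383260958 = 0.9450529139588917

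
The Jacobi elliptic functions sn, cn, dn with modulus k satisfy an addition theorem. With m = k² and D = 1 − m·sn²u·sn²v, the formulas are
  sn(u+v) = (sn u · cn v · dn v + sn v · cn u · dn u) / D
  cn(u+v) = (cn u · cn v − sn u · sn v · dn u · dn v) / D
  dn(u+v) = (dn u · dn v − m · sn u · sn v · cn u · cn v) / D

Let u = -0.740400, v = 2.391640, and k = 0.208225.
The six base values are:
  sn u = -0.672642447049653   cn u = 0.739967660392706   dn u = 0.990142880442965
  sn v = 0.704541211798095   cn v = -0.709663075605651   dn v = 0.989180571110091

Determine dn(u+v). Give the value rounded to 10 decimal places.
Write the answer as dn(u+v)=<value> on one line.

m = k² = 0.043357650625
D = 1 − m·sn²u·sn²v = 0.9902625086360947
dn(u+v) = (dn u·dn v − m·sn u·sn v·cn u·cn v)/D = 0.9686401020037586/0.9902625086360947 = 0.9781649750002987

dn(u+v)=0.9781649750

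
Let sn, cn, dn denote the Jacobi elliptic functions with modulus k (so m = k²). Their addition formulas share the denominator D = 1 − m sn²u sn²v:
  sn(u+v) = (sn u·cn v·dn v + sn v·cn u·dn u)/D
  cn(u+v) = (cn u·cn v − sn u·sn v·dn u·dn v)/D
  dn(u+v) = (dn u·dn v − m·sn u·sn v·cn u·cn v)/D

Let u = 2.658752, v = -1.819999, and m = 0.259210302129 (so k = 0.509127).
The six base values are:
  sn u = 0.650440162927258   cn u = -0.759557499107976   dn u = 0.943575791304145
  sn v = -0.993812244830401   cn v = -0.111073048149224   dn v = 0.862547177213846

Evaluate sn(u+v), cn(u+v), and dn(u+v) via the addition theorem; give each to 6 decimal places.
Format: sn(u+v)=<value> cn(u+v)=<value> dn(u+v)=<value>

sn(u+v)=0.728898 cn(u+v)=0.684623 dn(u+v)=0.928592

m = k² = 0.259210302129
D = 1 − m·sn²u·sn²v = 0.8916882320090322
sn(u+v) = (sn u·cn v·dn v + sn v·cn u·dn u)/D = 0.6499493998779018/0.8916882320090322 = 0.7288975861142891
cn(u+v) = (cn u·cn v − sn u·sn v·dn u·dn v)/D = 0.6104700489800863/0.8916882320090322 = 0.6846227493713326
dn(u+v) = (dn u·dn v − m·sn u·sn v·cn u·cn v)/D = 0.82801485535287/0.8916882320090322 = 0.9285923326444469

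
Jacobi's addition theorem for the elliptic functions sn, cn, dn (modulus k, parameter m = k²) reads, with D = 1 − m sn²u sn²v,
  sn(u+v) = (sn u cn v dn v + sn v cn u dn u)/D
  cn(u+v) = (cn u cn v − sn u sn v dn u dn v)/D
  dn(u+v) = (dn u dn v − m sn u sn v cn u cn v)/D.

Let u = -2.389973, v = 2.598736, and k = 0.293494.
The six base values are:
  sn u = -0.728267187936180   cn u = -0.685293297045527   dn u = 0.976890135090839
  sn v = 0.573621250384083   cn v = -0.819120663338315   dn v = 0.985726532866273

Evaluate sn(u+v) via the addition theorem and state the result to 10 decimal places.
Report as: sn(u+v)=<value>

sn(u+v)=0.2071232634

m = k² = 0.086138728036
D = 1 − m·sn²u·sn²v = 0.984967527961698
sn(u+v) = (sn u·cn v·dn v + sn v·cn u·dn u)/D = 0.2040096886968781/0.984967527961698 = 0.2071232633618469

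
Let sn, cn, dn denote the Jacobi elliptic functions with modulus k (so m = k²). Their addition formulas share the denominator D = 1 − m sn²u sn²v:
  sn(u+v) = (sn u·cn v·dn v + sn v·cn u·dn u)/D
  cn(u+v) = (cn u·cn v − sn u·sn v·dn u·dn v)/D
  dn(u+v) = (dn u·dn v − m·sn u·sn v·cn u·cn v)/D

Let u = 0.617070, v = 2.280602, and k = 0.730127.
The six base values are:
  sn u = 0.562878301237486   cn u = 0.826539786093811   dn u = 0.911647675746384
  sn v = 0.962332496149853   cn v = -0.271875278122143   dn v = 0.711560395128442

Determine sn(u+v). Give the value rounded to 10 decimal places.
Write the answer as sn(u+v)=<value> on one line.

m = k² = 0.533085436129
D = 1 − m·sn²u·sn²v = 0.8435858155325494
sn(u+v) = (sn u·cn v·dn v + sn v·cn u·dn u)/D = 0.6162381135474603/0.8435858155325494 = 0.7304984296807241

sn(u+v)=0.7304984297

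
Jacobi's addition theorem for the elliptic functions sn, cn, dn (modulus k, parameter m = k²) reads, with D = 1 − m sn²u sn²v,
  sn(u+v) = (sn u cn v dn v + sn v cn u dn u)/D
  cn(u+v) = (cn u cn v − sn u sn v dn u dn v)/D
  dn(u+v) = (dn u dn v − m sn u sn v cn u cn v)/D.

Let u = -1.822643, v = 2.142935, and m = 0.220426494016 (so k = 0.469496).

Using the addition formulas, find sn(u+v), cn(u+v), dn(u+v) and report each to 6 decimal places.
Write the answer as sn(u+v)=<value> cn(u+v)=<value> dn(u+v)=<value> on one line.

sn u = -0.9909247862709932, cn u = -0.1344175135679365, dn u = 0.8851870914426486
sn v = 0.9127515245858476, cn v = -0.4085151825406381, dn v = 0.9035260401621061
m = k² = 0.220426494016
D = 1 − m·sn²u·sn²v = 0.819677337802821
sn(u+v) = (sn u·cn v·dn v + sn v·cn u·dn u)/D = 0.2571509878344087/0.819677337802821 = 0.3137222123570143
cn(u+v) = (cn u·cn v − sn u·sn v·dn u·dn v)/D = 0.7782957712613552/0.819677337802821 = 0.9495148095073717
dn(u+v) = (dn u·dn v − m·sn u·sn v·cn u·cn v)/D = 0.8107372427461118/0.819677337802821 = 0.9890931533124077

sn(u+v)=0.313722 cn(u+v)=0.949515 dn(u+v)=0.989093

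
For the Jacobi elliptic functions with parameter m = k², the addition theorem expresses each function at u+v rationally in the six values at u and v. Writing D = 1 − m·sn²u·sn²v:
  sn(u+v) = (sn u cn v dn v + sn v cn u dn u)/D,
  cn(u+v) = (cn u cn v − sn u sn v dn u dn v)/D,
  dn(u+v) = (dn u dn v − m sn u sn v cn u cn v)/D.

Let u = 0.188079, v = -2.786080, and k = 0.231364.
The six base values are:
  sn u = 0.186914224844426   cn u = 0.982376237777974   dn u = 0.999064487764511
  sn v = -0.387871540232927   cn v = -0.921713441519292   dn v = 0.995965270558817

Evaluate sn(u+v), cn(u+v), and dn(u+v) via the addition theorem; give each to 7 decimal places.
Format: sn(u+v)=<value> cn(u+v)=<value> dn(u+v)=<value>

m = k² = 0.053529300496
D = 1 − m·sn²u·sn²v = 0.9997186466401701
sn(u+v) = (sn u·cn v·dn v + sn v·cn u·dn u)/D = -0.5522655655980073/0.9997186466401701 = -0.5524209910998938
cn(u+v) = (cn u·cn v − sn u·sn v·dn u·dn v)/D = -0.8333307371594824/0.9997186466401701 = -0.8335652635470189
dn(u+v) = (dn u·dn v − m·sn u·sn v·cn u·cn v)/D = 0.9915195826253922/0.9997186466401701 = 0.9917986285017958

sn(u+v)=-0.5524210 cn(u+v)=-0.8335653 dn(u+v)=0.9917986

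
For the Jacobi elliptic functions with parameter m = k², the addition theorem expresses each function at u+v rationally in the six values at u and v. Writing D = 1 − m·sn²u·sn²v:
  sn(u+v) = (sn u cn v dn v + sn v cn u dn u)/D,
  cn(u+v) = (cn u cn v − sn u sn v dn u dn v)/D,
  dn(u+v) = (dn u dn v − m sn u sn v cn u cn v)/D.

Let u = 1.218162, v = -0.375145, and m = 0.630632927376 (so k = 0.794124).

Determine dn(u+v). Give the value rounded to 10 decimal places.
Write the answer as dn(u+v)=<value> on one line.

sn u = 0.8807196915320356, cn u = 0.4736378626627268, dn u = 0.7147298361809908
sn v = -0.3614020418986269, cn v = 0.9324100836603512, dn v = 0.9579311707199294
m = k² = 0.630632927376
D = 1 − m·sn²u·sn²v = 0.9361099452841452
dn(u+v) = (dn u·dn v − m·sn u·sn v·cn u·cn v)/D = 0.7733078217894702/0.9361099452841452 = 0.8260865357591534

dn(u+v)=0.8260865358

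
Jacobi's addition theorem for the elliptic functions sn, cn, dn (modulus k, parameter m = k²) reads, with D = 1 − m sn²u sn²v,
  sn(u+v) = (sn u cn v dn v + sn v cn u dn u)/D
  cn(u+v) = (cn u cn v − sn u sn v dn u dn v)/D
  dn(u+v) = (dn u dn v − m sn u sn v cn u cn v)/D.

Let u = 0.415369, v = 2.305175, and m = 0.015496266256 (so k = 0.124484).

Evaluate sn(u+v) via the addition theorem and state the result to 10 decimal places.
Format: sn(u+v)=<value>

sn u = 0.403363992237496, cn u = 0.9150396110367186, dn u = 0.9987385636796538
sn v = 0.7495153127820034, cn v = -0.6619870058432383, dn v = 0.995637791997603
m = k² = 0.015496266256
D = 1 − m·sn²u·sn²v = 0.9985836116587666
sn(u+v) = (sn u·cn v·dn v + sn v·cn u·dn u)/D = 0.4191141443852809/0.9985836116587666 = 0.419708614773962

sn(u+v)=0.4197086148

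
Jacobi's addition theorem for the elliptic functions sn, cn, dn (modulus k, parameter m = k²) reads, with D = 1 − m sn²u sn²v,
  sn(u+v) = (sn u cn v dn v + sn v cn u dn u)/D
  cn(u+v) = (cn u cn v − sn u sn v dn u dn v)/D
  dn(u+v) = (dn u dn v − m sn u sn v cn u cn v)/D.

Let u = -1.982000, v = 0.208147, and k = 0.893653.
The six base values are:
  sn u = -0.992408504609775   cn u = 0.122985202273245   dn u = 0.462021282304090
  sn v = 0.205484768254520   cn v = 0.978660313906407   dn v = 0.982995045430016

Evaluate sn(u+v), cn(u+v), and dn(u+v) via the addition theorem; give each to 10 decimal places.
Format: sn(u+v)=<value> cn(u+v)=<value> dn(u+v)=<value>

sn(u+v)=-0.9754339177 cn(u+v)=0.2202922427 dn(u+v)=0.4900408905

m = k² = 0.798615684409
D = 1 − m·sn²u·sn²v = 0.9667892976811732
sn(u+v) = (sn u·cn v·dn v + sn v·cn u·dn u)/D = -0.9430390722252047/0.9667892976811732 = -0.9754339176975448
cn(u+v) = (cn u·cn v − sn u·sn v·dn u·dn v)/D = 0.2129761826296108/0.9667892976811732 = 0.2202922427259284
dn(u+v) = (dn u·dn v − m·sn u·sn v·cn u·cn v)/D = 0.4737662883572097/0.9667892976811732 = 0.4900408904955088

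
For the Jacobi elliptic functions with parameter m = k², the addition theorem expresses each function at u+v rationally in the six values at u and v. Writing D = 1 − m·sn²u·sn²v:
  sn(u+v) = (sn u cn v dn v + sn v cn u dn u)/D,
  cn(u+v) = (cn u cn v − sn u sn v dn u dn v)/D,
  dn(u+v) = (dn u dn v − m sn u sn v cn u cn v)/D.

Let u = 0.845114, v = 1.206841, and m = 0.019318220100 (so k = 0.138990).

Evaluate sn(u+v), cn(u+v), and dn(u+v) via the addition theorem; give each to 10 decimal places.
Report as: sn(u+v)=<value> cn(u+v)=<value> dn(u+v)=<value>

sn u = 0.7469285144355672, cn u = 0.6649043497549679, dn u = 0.9945965626305259
sn v = 0.9329848971175492, cn v = 0.3599155202968554, dn v = 0.9915564766187709
m = k² = 0.0193182201
D = 1 − m·sn²u·sn²v = 0.9906184539343919
sn(u+v) = (sn u·cn v·dn v + sn v·cn u·dn u)/D = 0.8835549997946538/0.9906184539343919 = 0.8919226128742915
cn(u+v) = (cn u·cn v − sn u·sn v·dn u·dn v)/D = -0.4479458489742195/0.9906184539343919 = -0.4521880722039191
dn(u+v) = (dn u·dn v − m·sn u·sn v·cn u·cn v)/D = 0.9829769973164502/0.9906184539343919 = 0.9922861757848418

sn(u+v)=0.8919226129 cn(u+v)=-0.4521880722 dn(u+v)=0.9922861758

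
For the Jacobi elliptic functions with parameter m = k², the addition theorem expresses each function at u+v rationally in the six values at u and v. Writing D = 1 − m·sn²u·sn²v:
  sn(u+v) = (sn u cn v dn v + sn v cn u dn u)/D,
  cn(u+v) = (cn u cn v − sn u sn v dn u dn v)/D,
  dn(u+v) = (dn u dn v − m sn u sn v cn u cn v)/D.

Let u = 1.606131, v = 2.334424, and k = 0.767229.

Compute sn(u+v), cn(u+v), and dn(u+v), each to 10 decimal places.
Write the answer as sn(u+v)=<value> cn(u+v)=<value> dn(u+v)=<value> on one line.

sn u = 0.9770203166809007, cn u = 0.2131461958205037, dn u = 0.6618930108661525
sn v = 0.9667768013353764, cn v = -0.2556220186129086, dn v = 0.6706884234808011
m = k² = 0.588640338441
D = 1 − m·sn²u·sn²v = 0.4748182199214662
sn(u+v) = (sn u·cn v·dn v + sn v·cn u·dn u)/D = -0.03111017986561004/0.4748182199214662 = -0.06552018974915407
cn(u+v) = (cn u·cn v − sn u·sn v·dn u·dn v)/D = -0.4737979513232611/0.4748182199214662 = -0.9978512437909946
dn(u+v) = (dn u·dn v − m·sn u·sn v·cn u·cn v)/D = 0.4742179144305479/0.4748182199214662 = 0.9987357151311136

sn(u+v)=-0.0655201897 cn(u+v)=-0.9978512438 dn(u+v)=0.9987357151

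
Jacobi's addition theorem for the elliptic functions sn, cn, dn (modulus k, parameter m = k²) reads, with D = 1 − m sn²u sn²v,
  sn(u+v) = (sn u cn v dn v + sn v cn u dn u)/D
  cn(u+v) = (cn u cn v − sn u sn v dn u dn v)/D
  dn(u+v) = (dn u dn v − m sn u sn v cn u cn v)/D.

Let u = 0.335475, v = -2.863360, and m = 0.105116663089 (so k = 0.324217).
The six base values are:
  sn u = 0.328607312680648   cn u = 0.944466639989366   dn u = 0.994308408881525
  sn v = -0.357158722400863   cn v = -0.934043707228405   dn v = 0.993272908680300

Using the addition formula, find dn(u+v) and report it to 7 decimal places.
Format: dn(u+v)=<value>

m = k² = 0.105116663089
D = 1 − m·sn²u·sn²v = 0.9985520667709565
dn(u+v) = (dn u·dn v − m·sn u·sn v·cn u·cn v)/D = 0.9767362234409474/0.9985520667709565 = 0.9781525229820458

dn(u+v)=0.9781525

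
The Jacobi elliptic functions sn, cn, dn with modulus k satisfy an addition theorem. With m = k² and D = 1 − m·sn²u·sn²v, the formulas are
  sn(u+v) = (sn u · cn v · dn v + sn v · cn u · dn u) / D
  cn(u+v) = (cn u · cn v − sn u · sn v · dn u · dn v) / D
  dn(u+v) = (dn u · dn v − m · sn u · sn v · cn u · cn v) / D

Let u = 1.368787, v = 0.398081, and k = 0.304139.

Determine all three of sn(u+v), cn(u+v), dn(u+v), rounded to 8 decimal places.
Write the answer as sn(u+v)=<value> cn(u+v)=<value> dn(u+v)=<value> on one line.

sn(u+v)=0.98872447 cn(u+v)=-0.14974620 dn(u+v)=0.95371573

sn u = 0.9738551395010484, cn u = 0.227169908366829, dn u = 0.9551298689553554
sn v = 0.3867819860413358, cn v = 0.9221711854498165, dn v = 0.993056842445111
m = k² = 0.092500531321
D = 1 − m·sn²u·sn²v = 0.9868760240262883
sn(u+v) = (sn u·cn v·dn v + sn v·cn u·dn u)/D = 0.9757484724201174/0.9868760240262883 = 0.9887244685905202
cn(u+v) = (cn u·cn v − sn u·sn v·dn u·dn v)/D = -0.147780937091841/0.9868760240262883 = -0.1497462026576749
dn(u+v) = (dn u·dn v − m·sn u·sn v·cn u·cn v)/D = 0.9411991876870936/0.9868760240262883 = 0.9537157300135422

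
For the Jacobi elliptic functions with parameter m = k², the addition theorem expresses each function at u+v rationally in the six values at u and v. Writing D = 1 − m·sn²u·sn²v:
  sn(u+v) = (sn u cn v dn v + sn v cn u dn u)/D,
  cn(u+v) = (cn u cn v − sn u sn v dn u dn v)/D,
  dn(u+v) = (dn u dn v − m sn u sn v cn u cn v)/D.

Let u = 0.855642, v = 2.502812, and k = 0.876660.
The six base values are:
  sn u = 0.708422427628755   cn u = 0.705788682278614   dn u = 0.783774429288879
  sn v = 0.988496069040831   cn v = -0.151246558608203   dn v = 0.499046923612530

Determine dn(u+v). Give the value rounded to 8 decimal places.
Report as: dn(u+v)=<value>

dn(u+v)=0.71990356

m = k² = 0.7685327556
D = 1 − m·sn²u·sn²v = 0.6231253907512272
dn(u+v) = (dn u·dn v − m·sn u·sn v·cn u·cn v)/D = 0.4485901898763485/0.6231253907512272 = 0.7199035644102664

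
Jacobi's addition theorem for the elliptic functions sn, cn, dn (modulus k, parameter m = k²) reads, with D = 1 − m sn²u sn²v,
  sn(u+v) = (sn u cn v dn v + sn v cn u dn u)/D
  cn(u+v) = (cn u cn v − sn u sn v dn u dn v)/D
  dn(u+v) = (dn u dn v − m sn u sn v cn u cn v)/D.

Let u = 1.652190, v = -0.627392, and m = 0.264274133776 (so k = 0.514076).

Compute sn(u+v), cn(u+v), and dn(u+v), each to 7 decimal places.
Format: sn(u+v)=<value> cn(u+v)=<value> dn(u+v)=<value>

sn u = 0.9993701993227415, cn u = 0.03548527448990537, dn u = 0.8579386000506245
sn v = -0.5788970916700497, cn v = 0.8154006115131126, dn v = 0.9546915550581776
m = k² = 0.264274133776
D = 1 − m·sn²u·sn²v = 0.9115474855486455
sn(u+v) = (sn u·cn v·dn v + sn v·cn u·dn u)/D = 0.7603417544863544/0.9115474855486455 = 0.8341219371898296
cn(u+v) = (cn u·cn v − sn u·sn v·dn u·dn v)/D = 0.5027914426426432/0.9115474855486455 = 0.5515800883812666
dn(u+v) = (dn u·dn v − m·sn u·sn v·cn u·cn v)/D = 0.8234905987509266/0.9115474855486455 = 0.903398464486226

sn(u+v)=0.8341219 cn(u+v)=0.5515801 dn(u+v)=0.9033985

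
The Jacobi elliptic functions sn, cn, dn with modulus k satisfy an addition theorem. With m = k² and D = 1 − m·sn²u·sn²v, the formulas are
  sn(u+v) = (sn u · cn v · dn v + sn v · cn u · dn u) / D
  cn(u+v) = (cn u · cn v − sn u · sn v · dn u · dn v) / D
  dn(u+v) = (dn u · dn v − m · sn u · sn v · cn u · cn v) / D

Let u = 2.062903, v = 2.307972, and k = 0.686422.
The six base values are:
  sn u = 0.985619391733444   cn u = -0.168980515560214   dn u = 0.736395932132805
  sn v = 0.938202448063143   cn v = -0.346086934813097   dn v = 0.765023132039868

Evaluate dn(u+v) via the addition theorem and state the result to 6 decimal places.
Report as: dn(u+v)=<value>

dn(u+v)=0.900815

m = k² = 0.471175162084
D = 1 − m·sn²u·sn²v = 0.5971030392742574
dn(u+v) = (dn u·dn v − m·sn u·sn v·cn u·cn v)/D = 0.5378793004208623/0.5971030392742574 = 0.9008148762307791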